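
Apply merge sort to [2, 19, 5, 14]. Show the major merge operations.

Divide and conquer:
  Merge [2] + [19] -> [2, 19]
  Merge [5] + [14] -> [5, 14]
  Merge [2, 19] + [5, 14] -> [2, 5, 14, 19]


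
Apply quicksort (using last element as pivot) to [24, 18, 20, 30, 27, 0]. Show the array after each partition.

Partition 1: pivot=0 at index 0 -> [0, 18, 20, 30, 27, 24]
Partition 2: pivot=24 at index 3 -> [0, 18, 20, 24, 27, 30]
Partition 3: pivot=20 at index 2 -> [0, 18, 20, 24, 27, 30]
Partition 4: pivot=30 at index 5 -> [0, 18, 20, 24, 27, 30]


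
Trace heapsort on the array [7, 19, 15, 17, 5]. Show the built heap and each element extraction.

Build heap: [19, 17, 15, 7, 5]
Extract 19: [17, 7, 15, 5, 19]
Extract 17: [15, 7, 5, 17, 19]
Extract 15: [7, 5, 15, 17, 19]
Extract 7: [5, 7, 15, 17, 19]


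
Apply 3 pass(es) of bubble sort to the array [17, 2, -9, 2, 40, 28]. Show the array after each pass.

After pass 1: [2, -9, 2, 17, 28, 40] (4 swaps)
After pass 2: [-9, 2, 2, 17, 28, 40] (1 swaps)
After pass 3: [-9, 2, 2, 17, 28, 40] (0 swaps)
Total swaps: 5


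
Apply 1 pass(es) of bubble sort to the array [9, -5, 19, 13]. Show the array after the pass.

After pass 1: [-5, 9, 13, 19] (2 swaps)
Total swaps: 2


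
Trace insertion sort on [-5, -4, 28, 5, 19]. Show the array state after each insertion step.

First element -5 is already 'sorted'
Insert -4: shifted 0 elements -> [-5, -4, 28, 5, 19]
Insert 28: shifted 0 elements -> [-5, -4, 28, 5, 19]
Insert 5: shifted 1 elements -> [-5, -4, 5, 28, 19]
Insert 19: shifted 1 elements -> [-5, -4, 5, 19, 28]


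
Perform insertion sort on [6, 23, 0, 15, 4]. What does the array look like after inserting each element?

First element 6 is already 'sorted'
Insert 23: shifted 0 elements -> [6, 23, 0, 15, 4]
Insert 0: shifted 2 elements -> [0, 6, 23, 15, 4]
Insert 15: shifted 1 elements -> [0, 6, 15, 23, 4]
Insert 4: shifted 3 elements -> [0, 4, 6, 15, 23]


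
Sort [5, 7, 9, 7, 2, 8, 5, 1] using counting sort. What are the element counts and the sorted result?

Count array: [0, 1, 1, 0, 0, 2, 0, 2, 1, 1]
(count[i] = number of elements equal to i)
Cumulative count: [0, 1, 2, 2, 2, 4, 4, 6, 7, 8]
Sorted: [1, 2, 5, 5, 7, 7, 8, 9]


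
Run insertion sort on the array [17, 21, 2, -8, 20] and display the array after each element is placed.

First element 17 is already 'sorted'
Insert 21: shifted 0 elements -> [17, 21, 2, -8, 20]
Insert 2: shifted 2 elements -> [2, 17, 21, -8, 20]
Insert -8: shifted 3 elements -> [-8, 2, 17, 21, 20]
Insert 20: shifted 1 elements -> [-8, 2, 17, 20, 21]


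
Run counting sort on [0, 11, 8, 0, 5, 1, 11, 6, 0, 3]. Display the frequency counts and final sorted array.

Count array: [3, 1, 0, 1, 0, 1, 1, 0, 1, 0, 0, 2]
(count[i] = number of elements equal to i)
Cumulative count: [3, 4, 4, 5, 5, 6, 7, 7, 8, 8, 8, 10]
Sorted: [0, 0, 0, 1, 3, 5, 6, 8, 11, 11]


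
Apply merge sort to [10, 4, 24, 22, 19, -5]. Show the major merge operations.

Divide and conquer:
  Merge [4] + [24] -> [4, 24]
  Merge [10] + [4, 24] -> [4, 10, 24]
  Merge [19] + [-5] -> [-5, 19]
  Merge [22] + [-5, 19] -> [-5, 19, 22]
  Merge [4, 10, 24] + [-5, 19, 22] -> [-5, 4, 10, 19, 22, 24]


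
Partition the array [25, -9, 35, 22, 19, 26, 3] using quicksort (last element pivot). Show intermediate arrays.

Partition 1: pivot=3 at index 1 -> [-9, 3, 35, 22, 19, 26, 25]
Partition 2: pivot=25 at index 4 -> [-9, 3, 22, 19, 25, 26, 35]
Partition 3: pivot=19 at index 2 -> [-9, 3, 19, 22, 25, 26, 35]
Partition 4: pivot=35 at index 6 -> [-9, 3, 19, 22, 25, 26, 35]


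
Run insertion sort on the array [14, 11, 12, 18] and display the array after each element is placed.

First element 14 is already 'sorted'
Insert 11: shifted 1 elements -> [11, 14, 12, 18]
Insert 12: shifted 1 elements -> [11, 12, 14, 18]
Insert 18: shifted 0 elements -> [11, 12, 14, 18]


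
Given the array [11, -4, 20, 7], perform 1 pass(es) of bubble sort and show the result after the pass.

After pass 1: [-4, 11, 7, 20] (2 swaps)
Total swaps: 2


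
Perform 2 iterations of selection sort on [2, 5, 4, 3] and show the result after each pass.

Pass 1: Select minimum 2 at index 0, swap -> [2, 5, 4, 3]
Pass 2: Select minimum 3 at index 3, swap -> [2, 3, 4, 5]


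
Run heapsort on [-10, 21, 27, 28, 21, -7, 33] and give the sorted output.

Build heap: [33, 28, 27, 21, 21, -7, -10]
Extract 33: [28, 21, 27, -10, 21, -7, 33]
Extract 28: [27, 21, -7, -10, 21, 28, 33]
Extract 27: [21, 21, -7, -10, 27, 28, 33]
Extract 21: [21, -10, -7, 21, 27, 28, 33]
Extract 21: [-7, -10, 21, 21, 27, 28, 33]
Extract -7: [-10, -7, 21, 21, 27, 28, 33]


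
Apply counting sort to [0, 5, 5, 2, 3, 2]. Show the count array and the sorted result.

Count array: [1, 0, 2, 1, 0, 2]
(count[i] = number of elements equal to i)
Cumulative count: [1, 1, 3, 4, 4, 6]
Sorted: [0, 2, 2, 3, 5, 5]


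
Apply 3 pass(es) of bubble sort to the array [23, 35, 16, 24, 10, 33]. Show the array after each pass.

After pass 1: [23, 16, 24, 10, 33, 35] (4 swaps)
After pass 2: [16, 23, 10, 24, 33, 35] (2 swaps)
After pass 3: [16, 10, 23, 24, 33, 35] (1 swaps)
Total swaps: 7


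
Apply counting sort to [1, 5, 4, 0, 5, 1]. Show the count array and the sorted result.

Count array: [1, 2, 0, 0, 1, 2]
(count[i] = number of elements equal to i)
Cumulative count: [1, 3, 3, 3, 4, 6]
Sorted: [0, 1, 1, 4, 5, 5]


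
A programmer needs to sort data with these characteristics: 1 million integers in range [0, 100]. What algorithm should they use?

Best choice: Counting sort
Reason: O(n + k) where k=100 is small; linear time beats O(n log n)


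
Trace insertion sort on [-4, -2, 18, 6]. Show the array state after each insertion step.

First element -4 is already 'sorted'
Insert -2: shifted 0 elements -> [-4, -2, 18, 6]
Insert 18: shifted 0 elements -> [-4, -2, 18, 6]
Insert 6: shifted 1 elements -> [-4, -2, 6, 18]


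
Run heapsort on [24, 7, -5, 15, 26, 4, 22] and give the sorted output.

Build heap: [26, 24, 22, 15, 7, 4, -5]
Extract 26: [24, 15, 22, -5, 7, 4, 26]
Extract 24: [22, 15, 4, -5, 7, 24, 26]
Extract 22: [15, 7, 4, -5, 22, 24, 26]
Extract 15: [7, -5, 4, 15, 22, 24, 26]
Extract 7: [4, -5, 7, 15, 22, 24, 26]
Extract 4: [-5, 4, 7, 15, 22, 24, 26]


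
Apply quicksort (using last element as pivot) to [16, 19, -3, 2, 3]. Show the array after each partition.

Partition 1: pivot=3 at index 2 -> [-3, 2, 3, 19, 16]
Partition 2: pivot=2 at index 1 -> [-3, 2, 3, 19, 16]
Partition 3: pivot=16 at index 3 -> [-3, 2, 3, 16, 19]


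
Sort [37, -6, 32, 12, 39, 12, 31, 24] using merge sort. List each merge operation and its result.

Divide and conquer:
  Merge [37] + [-6] -> [-6, 37]
  Merge [32] + [12] -> [12, 32]
  Merge [-6, 37] + [12, 32] -> [-6, 12, 32, 37]
  Merge [39] + [12] -> [12, 39]
  Merge [31] + [24] -> [24, 31]
  Merge [12, 39] + [24, 31] -> [12, 24, 31, 39]
  Merge [-6, 12, 32, 37] + [12, 24, 31, 39] -> [-6, 12, 12, 24, 31, 32, 37, 39]


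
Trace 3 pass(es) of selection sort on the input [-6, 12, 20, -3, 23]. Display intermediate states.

Pass 1: Select minimum -6 at index 0, swap -> [-6, 12, 20, -3, 23]
Pass 2: Select minimum -3 at index 3, swap -> [-6, -3, 20, 12, 23]
Pass 3: Select minimum 12 at index 3, swap -> [-6, -3, 12, 20, 23]


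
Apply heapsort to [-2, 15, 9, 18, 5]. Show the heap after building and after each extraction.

Build heap: [18, 15, 9, -2, 5]
Extract 18: [15, 5, 9, -2, 18]
Extract 15: [9, 5, -2, 15, 18]
Extract 9: [5, -2, 9, 15, 18]
Extract 5: [-2, 5, 9, 15, 18]


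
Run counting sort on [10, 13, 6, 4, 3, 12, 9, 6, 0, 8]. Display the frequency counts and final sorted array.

Count array: [1, 0, 0, 1, 1, 0, 2, 0, 1, 1, 1, 0, 1, 1]
(count[i] = number of elements equal to i)
Cumulative count: [1, 1, 1, 2, 3, 3, 5, 5, 6, 7, 8, 8, 9, 10]
Sorted: [0, 3, 4, 6, 6, 8, 9, 10, 12, 13]


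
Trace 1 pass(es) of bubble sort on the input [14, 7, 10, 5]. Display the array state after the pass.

After pass 1: [7, 10, 5, 14] (3 swaps)
Total swaps: 3


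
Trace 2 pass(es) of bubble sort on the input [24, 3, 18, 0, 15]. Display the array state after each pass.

After pass 1: [3, 18, 0, 15, 24] (4 swaps)
After pass 2: [3, 0, 15, 18, 24] (2 swaps)
Total swaps: 6


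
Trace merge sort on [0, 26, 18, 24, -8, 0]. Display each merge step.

Divide and conquer:
  Merge [26] + [18] -> [18, 26]
  Merge [0] + [18, 26] -> [0, 18, 26]
  Merge [-8] + [0] -> [-8, 0]
  Merge [24] + [-8, 0] -> [-8, 0, 24]
  Merge [0, 18, 26] + [-8, 0, 24] -> [-8, 0, 0, 18, 24, 26]


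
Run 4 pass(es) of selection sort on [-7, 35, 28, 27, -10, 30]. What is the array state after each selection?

Pass 1: Select minimum -10 at index 4, swap -> [-10, 35, 28, 27, -7, 30]
Pass 2: Select minimum -7 at index 4, swap -> [-10, -7, 28, 27, 35, 30]
Pass 3: Select minimum 27 at index 3, swap -> [-10, -7, 27, 28, 35, 30]
Pass 4: Select minimum 28 at index 3, swap -> [-10, -7, 27, 28, 35, 30]


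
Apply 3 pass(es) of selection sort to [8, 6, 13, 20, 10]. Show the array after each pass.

Pass 1: Select minimum 6 at index 1, swap -> [6, 8, 13, 20, 10]
Pass 2: Select minimum 8 at index 1, swap -> [6, 8, 13, 20, 10]
Pass 3: Select minimum 10 at index 4, swap -> [6, 8, 10, 20, 13]


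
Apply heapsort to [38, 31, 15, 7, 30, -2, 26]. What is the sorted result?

Build heap: [38, 31, 26, 7, 30, -2, 15]
Extract 38: [31, 30, 26, 7, 15, -2, 38]
Extract 31: [30, 15, 26, 7, -2, 31, 38]
Extract 30: [26, 15, -2, 7, 30, 31, 38]
Extract 26: [15, 7, -2, 26, 30, 31, 38]
Extract 15: [7, -2, 15, 26, 30, 31, 38]
Extract 7: [-2, 7, 15, 26, 30, 31, 38]


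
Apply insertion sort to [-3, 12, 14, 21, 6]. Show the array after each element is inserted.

First element -3 is already 'sorted'
Insert 12: shifted 0 elements -> [-3, 12, 14, 21, 6]
Insert 14: shifted 0 elements -> [-3, 12, 14, 21, 6]
Insert 21: shifted 0 elements -> [-3, 12, 14, 21, 6]
Insert 6: shifted 3 elements -> [-3, 6, 12, 14, 21]


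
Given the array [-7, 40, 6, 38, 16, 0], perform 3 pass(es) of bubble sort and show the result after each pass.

After pass 1: [-7, 6, 38, 16, 0, 40] (4 swaps)
After pass 2: [-7, 6, 16, 0, 38, 40] (2 swaps)
After pass 3: [-7, 6, 0, 16, 38, 40] (1 swaps)
Total swaps: 7


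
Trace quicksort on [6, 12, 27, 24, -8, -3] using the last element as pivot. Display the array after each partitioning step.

Partition 1: pivot=-3 at index 1 -> [-8, -3, 27, 24, 6, 12]
Partition 2: pivot=12 at index 3 -> [-8, -3, 6, 12, 27, 24]
Partition 3: pivot=24 at index 4 -> [-8, -3, 6, 12, 24, 27]


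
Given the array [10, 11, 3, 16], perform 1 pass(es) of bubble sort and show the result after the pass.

After pass 1: [10, 3, 11, 16] (1 swaps)
Total swaps: 1


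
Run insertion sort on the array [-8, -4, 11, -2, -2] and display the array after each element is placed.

First element -8 is already 'sorted'
Insert -4: shifted 0 elements -> [-8, -4, 11, -2, -2]
Insert 11: shifted 0 elements -> [-8, -4, 11, -2, -2]
Insert -2: shifted 1 elements -> [-8, -4, -2, 11, -2]
Insert -2: shifted 1 elements -> [-8, -4, -2, -2, 11]


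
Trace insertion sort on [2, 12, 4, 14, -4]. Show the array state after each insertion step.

First element 2 is already 'sorted'
Insert 12: shifted 0 elements -> [2, 12, 4, 14, -4]
Insert 4: shifted 1 elements -> [2, 4, 12, 14, -4]
Insert 14: shifted 0 elements -> [2, 4, 12, 14, -4]
Insert -4: shifted 4 elements -> [-4, 2, 4, 12, 14]


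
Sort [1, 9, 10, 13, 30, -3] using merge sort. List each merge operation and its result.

Divide and conquer:
  Merge [9] + [10] -> [9, 10]
  Merge [1] + [9, 10] -> [1, 9, 10]
  Merge [30] + [-3] -> [-3, 30]
  Merge [13] + [-3, 30] -> [-3, 13, 30]
  Merge [1, 9, 10] + [-3, 13, 30] -> [-3, 1, 9, 10, 13, 30]


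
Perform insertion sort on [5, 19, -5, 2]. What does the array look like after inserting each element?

First element 5 is already 'sorted'
Insert 19: shifted 0 elements -> [5, 19, -5, 2]
Insert -5: shifted 2 elements -> [-5, 5, 19, 2]
Insert 2: shifted 2 elements -> [-5, 2, 5, 19]


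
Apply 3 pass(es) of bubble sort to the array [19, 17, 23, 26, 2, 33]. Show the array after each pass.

After pass 1: [17, 19, 23, 2, 26, 33] (2 swaps)
After pass 2: [17, 19, 2, 23, 26, 33] (1 swaps)
After pass 3: [17, 2, 19, 23, 26, 33] (1 swaps)
Total swaps: 4


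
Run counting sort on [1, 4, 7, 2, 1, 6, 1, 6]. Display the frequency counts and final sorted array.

Count array: [0, 3, 1, 0, 1, 0, 2, 1]
(count[i] = number of elements equal to i)
Cumulative count: [0, 3, 4, 4, 5, 5, 7, 8]
Sorted: [1, 1, 1, 2, 4, 6, 6, 7]


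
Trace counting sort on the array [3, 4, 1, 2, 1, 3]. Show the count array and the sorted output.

Count array: [0, 2, 1, 2, 1]
(count[i] = number of elements equal to i)
Cumulative count: [0, 2, 3, 5, 6]
Sorted: [1, 1, 2, 3, 3, 4]


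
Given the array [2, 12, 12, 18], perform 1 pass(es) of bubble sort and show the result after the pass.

After pass 1: [2, 12, 12, 18] (0 swaps)
Total swaps: 0


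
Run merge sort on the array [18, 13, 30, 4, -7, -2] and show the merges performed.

Divide and conquer:
  Merge [13] + [30] -> [13, 30]
  Merge [18] + [13, 30] -> [13, 18, 30]
  Merge [-7] + [-2] -> [-7, -2]
  Merge [4] + [-7, -2] -> [-7, -2, 4]
  Merge [13, 18, 30] + [-7, -2, 4] -> [-7, -2, 4, 13, 18, 30]


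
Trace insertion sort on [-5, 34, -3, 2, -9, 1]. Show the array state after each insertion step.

First element -5 is already 'sorted'
Insert 34: shifted 0 elements -> [-5, 34, -3, 2, -9, 1]
Insert -3: shifted 1 elements -> [-5, -3, 34, 2, -9, 1]
Insert 2: shifted 1 elements -> [-5, -3, 2, 34, -9, 1]
Insert -9: shifted 4 elements -> [-9, -5, -3, 2, 34, 1]
Insert 1: shifted 2 elements -> [-9, -5, -3, 1, 2, 34]


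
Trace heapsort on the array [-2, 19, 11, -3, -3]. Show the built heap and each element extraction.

Build heap: [19, -2, 11, -3, -3]
Extract 19: [11, -2, -3, -3, 19]
Extract 11: [-2, -3, -3, 11, 19]
Extract -2: [-3, -3, -2, 11, 19]
Extract -3: [-3, -3, -2, 11, 19]


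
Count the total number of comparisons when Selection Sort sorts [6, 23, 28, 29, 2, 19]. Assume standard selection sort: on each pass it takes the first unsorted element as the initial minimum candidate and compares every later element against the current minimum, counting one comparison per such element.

Pass 1: scan indices 1..5 for the minimum = 5 comparison(s); min is 2, place at index 0 -> [2, 23, 28, 29, 6, 19]
Pass 2: scan indices 2..5 for the minimum = 4 comparison(s); min is 6, place at index 1 -> [2, 6, 28, 29, 23, 19]
Pass 3: scan indices 3..5 for the minimum = 3 comparison(s); min is 19, place at index 2 -> [2, 6, 19, 29, 23, 28]
Pass 4: scan indices 4..5 for the minimum = 2 comparison(s); min is 23, place at index 3 -> [2, 6, 19, 23, 29, 28]
Pass 5: scan indices 5..5 for the minimum = 1 comparison(s); min is 28, place at index 4 -> [2, 6, 19, 23, 28, 29]
Selection sort always scans the whole unsorted suffix, so the count is (n-1) + (n-2) + ... + 1 = n(n-1)/2 = 6*5/2 = 15 regardless of the input order.
Total comparisons: 5 + 4 + 3 + 2 + 1 = 15


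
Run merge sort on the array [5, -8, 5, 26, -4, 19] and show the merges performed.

Divide and conquer:
  Merge [-8] + [5] -> [-8, 5]
  Merge [5] + [-8, 5] -> [-8, 5, 5]
  Merge [-4] + [19] -> [-4, 19]
  Merge [26] + [-4, 19] -> [-4, 19, 26]
  Merge [-8, 5, 5] + [-4, 19, 26] -> [-8, -4, 5, 5, 19, 26]


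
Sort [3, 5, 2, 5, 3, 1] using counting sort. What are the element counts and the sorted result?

Count array: [0, 1, 1, 2, 0, 2]
(count[i] = number of elements equal to i)
Cumulative count: [0, 1, 2, 4, 4, 6]
Sorted: [1, 2, 3, 3, 5, 5]


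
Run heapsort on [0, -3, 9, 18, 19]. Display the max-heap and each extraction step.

Build heap: [19, 18, 9, 0, -3]
Extract 19: [18, 0, 9, -3, 19]
Extract 18: [9, 0, -3, 18, 19]
Extract 9: [0, -3, 9, 18, 19]
Extract 0: [-3, 0, 9, 18, 19]


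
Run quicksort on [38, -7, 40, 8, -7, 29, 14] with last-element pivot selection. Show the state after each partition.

Partition 1: pivot=14 at index 3 -> [-7, 8, -7, 14, 40, 29, 38]
Partition 2: pivot=-7 at index 1 -> [-7, -7, 8, 14, 40, 29, 38]
Partition 3: pivot=38 at index 5 -> [-7, -7, 8, 14, 29, 38, 40]


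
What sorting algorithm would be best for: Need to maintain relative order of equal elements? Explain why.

Best choice: Merge sort or Insertion sort
Reason: Both are stable; quicksort and heapsort are not stable


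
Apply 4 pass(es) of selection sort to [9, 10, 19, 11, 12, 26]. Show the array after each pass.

Pass 1: Select minimum 9 at index 0, swap -> [9, 10, 19, 11, 12, 26]
Pass 2: Select minimum 10 at index 1, swap -> [9, 10, 19, 11, 12, 26]
Pass 3: Select minimum 11 at index 3, swap -> [9, 10, 11, 19, 12, 26]
Pass 4: Select minimum 12 at index 4, swap -> [9, 10, 11, 12, 19, 26]


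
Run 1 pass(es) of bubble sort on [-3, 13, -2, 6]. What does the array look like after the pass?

After pass 1: [-3, -2, 6, 13] (2 swaps)
Total swaps: 2


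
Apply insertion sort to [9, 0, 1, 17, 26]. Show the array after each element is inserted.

First element 9 is already 'sorted'
Insert 0: shifted 1 elements -> [0, 9, 1, 17, 26]
Insert 1: shifted 1 elements -> [0, 1, 9, 17, 26]
Insert 17: shifted 0 elements -> [0, 1, 9, 17, 26]
Insert 26: shifted 0 elements -> [0, 1, 9, 17, 26]


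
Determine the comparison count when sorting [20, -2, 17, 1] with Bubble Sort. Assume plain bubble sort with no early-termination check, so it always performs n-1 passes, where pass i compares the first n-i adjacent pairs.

Pass 1: compare adjacent pairs (0,1)..(2,3) = 3 comparison(s), 3 swap(s) -> [-2, 17, 1, 20]
Pass 2: compare adjacent pairs (0,1)..(1,2) = 2 comparison(s), 1 swap(s) -> [-2, 1, 17, 20]
Pass 3: compare adjacent pairs (0,1)..(0,1) = 1 comparison(s), 0 swap(s) -> [-2, 1, 17, 20]
Total comparisons: 3 + 2 + 1 = 6


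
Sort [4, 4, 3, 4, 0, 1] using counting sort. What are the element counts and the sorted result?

Count array: [1, 1, 0, 1, 3]
(count[i] = number of elements equal to i)
Cumulative count: [1, 2, 2, 3, 6]
Sorted: [0, 1, 3, 4, 4, 4]


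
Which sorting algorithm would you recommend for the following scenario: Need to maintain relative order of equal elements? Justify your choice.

Best choice: Merge sort or Insertion sort
Reason: Both are stable; quicksort and heapsort are not stable


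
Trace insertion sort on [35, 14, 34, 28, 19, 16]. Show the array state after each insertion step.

First element 35 is already 'sorted'
Insert 14: shifted 1 elements -> [14, 35, 34, 28, 19, 16]
Insert 34: shifted 1 elements -> [14, 34, 35, 28, 19, 16]
Insert 28: shifted 2 elements -> [14, 28, 34, 35, 19, 16]
Insert 19: shifted 3 elements -> [14, 19, 28, 34, 35, 16]
Insert 16: shifted 4 elements -> [14, 16, 19, 28, 34, 35]


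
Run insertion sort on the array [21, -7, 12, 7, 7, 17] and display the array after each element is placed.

First element 21 is already 'sorted'
Insert -7: shifted 1 elements -> [-7, 21, 12, 7, 7, 17]
Insert 12: shifted 1 elements -> [-7, 12, 21, 7, 7, 17]
Insert 7: shifted 2 elements -> [-7, 7, 12, 21, 7, 17]
Insert 7: shifted 2 elements -> [-7, 7, 7, 12, 21, 17]
Insert 17: shifted 1 elements -> [-7, 7, 7, 12, 17, 21]


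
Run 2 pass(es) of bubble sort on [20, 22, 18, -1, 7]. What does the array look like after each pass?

After pass 1: [20, 18, -1, 7, 22] (3 swaps)
After pass 2: [18, -1, 7, 20, 22] (3 swaps)
Total swaps: 6


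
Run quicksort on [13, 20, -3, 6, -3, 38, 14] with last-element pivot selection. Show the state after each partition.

Partition 1: pivot=14 at index 4 -> [13, -3, 6, -3, 14, 38, 20]
Partition 2: pivot=-3 at index 1 -> [-3, -3, 6, 13, 14, 38, 20]
Partition 3: pivot=13 at index 3 -> [-3, -3, 6, 13, 14, 38, 20]
Partition 4: pivot=20 at index 5 -> [-3, -3, 6, 13, 14, 20, 38]


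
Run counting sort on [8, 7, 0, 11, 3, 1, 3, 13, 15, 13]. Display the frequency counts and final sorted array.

Count array: [1, 1, 0, 2, 0, 0, 0, 1, 1, 0, 0, 1, 0, 2, 0, 1]
(count[i] = number of elements equal to i)
Cumulative count: [1, 2, 2, 4, 4, 4, 4, 5, 6, 6, 6, 7, 7, 9, 9, 10]
Sorted: [0, 1, 3, 3, 7, 8, 11, 13, 13, 15]


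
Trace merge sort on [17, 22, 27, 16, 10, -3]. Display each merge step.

Divide and conquer:
  Merge [22] + [27] -> [22, 27]
  Merge [17] + [22, 27] -> [17, 22, 27]
  Merge [10] + [-3] -> [-3, 10]
  Merge [16] + [-3, 10] -> [-3, 10, 16]
  Merge [17, 22, 27] + [-3, 10, 16] -> [-3, 10, 16, 17, 22, 27]


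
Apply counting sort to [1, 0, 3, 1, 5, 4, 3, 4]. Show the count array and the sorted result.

Count array: [1, 2, 0, 2, 2, 1]
(count[i] = number of elements equal to i)
Cumulative count: [1, 3, 3, 5, 7, 8]
Sorted: [0, 1, 1, 3, 3, 4, 4, 5]


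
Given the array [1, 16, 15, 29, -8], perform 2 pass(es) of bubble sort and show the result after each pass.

After pass 1: [1, 15, 16, -8, 29] (2 swaps)
After pass 2: [1, 15, -8, 16, 29] (1 swaps)
Total swaps: 3


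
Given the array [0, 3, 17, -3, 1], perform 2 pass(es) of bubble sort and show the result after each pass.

After pass 1: [0, 3, -3, 1, 17] (2 swaps)
After pass 2: [0, -3, 1, 3, 17] (2 swaps)
Total swaps: 4


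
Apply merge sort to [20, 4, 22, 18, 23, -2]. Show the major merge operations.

Divide and conquer:
  Merge [4] + [22] -> [4, 22]
  Merge [20] + [4, 22] -> [4, 20, 22]
  Merge [23] + [-2] -> [-2, 23]
  Merge [18] + [-2, 23] -> [-2, 18, 23]
  Merge [4, 20, 22] + [-2, 18, 23] -> [-2, 4, 18, 20, 22, 23]


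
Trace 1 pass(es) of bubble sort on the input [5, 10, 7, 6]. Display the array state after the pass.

After pass 1: [5, 7, 6, 10] (2 swaps)
Total swaps: 2


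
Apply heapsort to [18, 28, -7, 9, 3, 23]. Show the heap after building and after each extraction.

Build heap: [28, 18, 23, 9, 3, -7]
Extract 28: [23, 18, -7, 9, 3, 28]
Extract 23: [18, 9, -7, 3, 23, 28]
Extract 18: [9, 3, -7, 18, 23, 28]
Extract 9: [3, -7, 9, 18, 23, 28]
Extract 3: [-7, 3, 9, 18, 23, 28]


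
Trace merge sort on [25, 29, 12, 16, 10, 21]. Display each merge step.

Divide and conquer:
  Merge [29] + [12] -> [12, 29]
  Merge [25] + [12, 29] -> [12, 25, 29]
  Merge [10] + [21] -> [10, 21]
  Merge [16] + [10, 21] -> [10, 16, 21]
  Merge [12, 25, 29] + [10, 16, 21] -> [10, 12, 16, 21, 25, 29]


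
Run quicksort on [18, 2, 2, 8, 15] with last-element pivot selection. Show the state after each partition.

Partition 1: pivot=15 at index 3 -> [2, 2, 8, 15, 18]
Partition 2: pivot=8 at index 2 -> [2, 2, 8, 15, 18]
Partition 3: pivot=2 at index 1 -> [2, 2, 8, 15, 18]


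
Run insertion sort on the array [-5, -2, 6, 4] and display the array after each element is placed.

First element -5 is already 'sorted'
Insert -2: shifted 0 elements -> [-5, -2, 6, 4]
Insert 6: shifted 0 elements -> [-5, -2, 6, 4]
Insert 4: shifted 1 elements -> [-5, -2, 4, 6]


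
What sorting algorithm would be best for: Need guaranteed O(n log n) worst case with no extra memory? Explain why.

Best choice: Heapsort
Reason: Heapsort is O(n log n) worst case and sorts in-place; quicksort can degrade to O(n^2)


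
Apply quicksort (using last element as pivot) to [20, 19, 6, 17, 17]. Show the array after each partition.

Partition 1: pivot=17 at index 2 -> [6, 17, 17, 19, 20]
Partition 2: pivot=17 at index 1 -> [6, 17, 17, 19, 20]
Partition 3: pivot=20 at index 4 -> [6, 17, 17, 19, 20]


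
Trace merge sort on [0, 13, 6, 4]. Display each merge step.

Divide and conquer:
  Merge [0] + [13] -> [0, 13]
  Merge [6] + [4] -> [4, 6]
  Merge [0, 13] + [4, 6] -> [0, 4, 6, 13]


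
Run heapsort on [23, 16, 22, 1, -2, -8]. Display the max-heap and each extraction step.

Build heap: [23, 16, 22, 1, -2, -8]
Extract 23: [22, 16, -8, 1, -2, 23]
Extract 22: [16, 1, -8, -2, 22, 23]
Extract 16: [1, -2, -8, 16, 22, 23]
Extract 1: [-2, -8, 1, 16, 22, 23]
Extract -2: [-8, -2, 1, 16, 22, 23]


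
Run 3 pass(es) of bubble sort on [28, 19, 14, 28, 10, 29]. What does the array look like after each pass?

After pass 1: [19, 14, 28, 10, 28, 29] (3 swaps)
After pass 2: [14, 19, 10, 28, 28, 29] (2 swaps)
After pass 3: [14, 10, 19, 28, 28, 29] (1 swaps)
Total swaps: 6


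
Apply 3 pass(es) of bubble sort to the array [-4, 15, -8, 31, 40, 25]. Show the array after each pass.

After pass 1: [-4, -8, 15, 31, 25, 40] (2 swaps)
After pass 2: [-8, -4, 15, 25, 31, 40] (2 swaps)
After pass 3: [-8, -4, 15, 25, 31, 40] (0 swaps)
Total swaps: 4


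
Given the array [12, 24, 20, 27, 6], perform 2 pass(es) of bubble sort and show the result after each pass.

After pass 1: [12, 20, 24, 6, 27] (2 swaps)
After pass 2: [12, 20, 6, 24, 27] (1 swaps)
Total swaps: 3


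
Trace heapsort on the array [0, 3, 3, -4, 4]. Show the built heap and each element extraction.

Build heap: [4, 3, 3, -4, 0]
Extract 4: [3, 0, 3, -4, 4]
Extract 3: [3, 0, -4, 3, 4]
Extract 3: [0, -4, 3, 3, 4]
Extract 0: [-4, 0, 3, 3, 4]


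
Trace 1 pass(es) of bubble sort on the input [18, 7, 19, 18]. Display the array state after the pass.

After pass 1: [7, 18, 18, 19] (2 swaps)
Total swaps: 2


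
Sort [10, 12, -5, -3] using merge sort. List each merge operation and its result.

Divide and conquer:
  Merge [10] + [12] -> [10, 12]
  Merge [-5] + [-3] -> [-5, -3]
  Merge [10, 12] + [-5, -3] -> [-5, -3, 10, 12]


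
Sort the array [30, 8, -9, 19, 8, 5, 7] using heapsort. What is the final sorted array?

Build heap: [30, 19, 7, 8, 8, 5, -9]
Extract 30: [19, 8, 7, -9, 8, 5, 30]
Extract 19: [8, 8, 7, -9, 5, 19, 30]
Extract 8: [8, 5, 7, -9, 8, 19, 30]
Extract 8: [7, 5, -9, 8, 8, 19, 30]
Extract 7: [5, -9, 7, 8, 8, 19, 30]
Extract 5: [-9, 5, 7, 8, 8, 19, 30]


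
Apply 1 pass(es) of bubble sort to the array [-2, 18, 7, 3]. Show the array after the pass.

After pass 1: [-2, 7, 3, 18] (2 swaps)
Total swaps: 2


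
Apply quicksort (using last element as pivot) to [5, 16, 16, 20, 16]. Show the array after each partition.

Partition 1: pivot=16 at index 3 -> [5, 16, 16, 16, 20]
Partition 2: pivot=16 at index 2 -> [5, 16, 16, 16, 20]
Partition 3: pivot=16 at index 1 -> [5, 16, 16, 16, 20]


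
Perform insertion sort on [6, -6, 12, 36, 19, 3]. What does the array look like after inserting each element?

First element 6 is already 'sorted'
Insert -6: shifted 1 elements -> [-6, 6, 12, 36, 19, 3]
Insert 12: shifted 0 elements -> [-6, 6, 12, 36, 19, 3]
Insert 36: shifted 0 elements -> [-6, 6, 12, 36, 19, 3]
Insert 19: shifted 1 elements -> [-6, 6, 12, 19, 36, 3]
Insert 3: shifted 4 elements -> [-6, 3, 6, 12, 19, 36]


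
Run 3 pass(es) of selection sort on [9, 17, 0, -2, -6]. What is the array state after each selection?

Pass 1: Select minimum -6 at index 4, swap -> [-6, 17, 0, -2, 9]
Pass 2: Select minimum -2 at index 3, swap -> [-6, -2, 0, 17, 9]
Pass 3: Select minimum 0 at index 2, swap -> [-6, -2, 0, 17, 9]


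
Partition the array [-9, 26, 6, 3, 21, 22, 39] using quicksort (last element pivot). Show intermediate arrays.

Partition 1: pivot=39 at index 6 -> [-9, 26, 6, 3, 21, 22, 39]
Partition 2: pivot=22 at index 4 -> [-9, 6, 3, 21, 22, 26, 39]
Partition 3: pivot=21 at index 3 -> [-9, 6, 3, 21, 22, 26, 39]
Partition 4: pivot=3 at index 1 -> [-9, 3, 6, 21, 22, 26, 39]


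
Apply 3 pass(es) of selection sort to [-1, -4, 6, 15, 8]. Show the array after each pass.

Pass 1: Select minimum -4 at index 1, swap -> [-4, -1, 6, 15, 8]
Pass 2: Select minimum -1 at index 1, swap -> [-4, -1, 6, 15, 8]
Pass 3: Select minimum 6 at index 2, swap -> [-4, -1, 6, 15, 8]


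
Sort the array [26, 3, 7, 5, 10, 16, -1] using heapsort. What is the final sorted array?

Build heap: [26, 10, 16, 5, 3, 7, -1]
Extract 26: [16, 10, 7, 5, 3, -1, 26]
Extract 16: [10, 5, 7, -1, 3, 16, 26]
Extract 10: [7, 5, 3, -1, 10, 16, 26]
Extract 7: [5, -1, 3, 7, 10, 16, 26]
Extract 5: [3, -1, 5, 7, 10, 16, 26]
Extract 3: [-1, 3, 5, 7, 10, 16, 26]


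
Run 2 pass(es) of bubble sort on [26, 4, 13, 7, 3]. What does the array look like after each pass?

After pass 1: [4, 13, 7, 3, 26] (4 swaps)
After pass 2: [4, 7, 3, 13, 26] (2 swaps)
Total swaps: 6


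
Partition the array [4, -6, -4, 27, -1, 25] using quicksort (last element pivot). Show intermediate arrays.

Partition 1: pivot=25 at index 4 -> [4, -6, -4, -1, 25, 27]
Partition 2: pivot=-1 at index 2 -> [-6, -4, -1, 4, 25, 27]
Partition 3: pivot=-4 at index 1 -> [-6, -4, -1, 4, 25, 27]


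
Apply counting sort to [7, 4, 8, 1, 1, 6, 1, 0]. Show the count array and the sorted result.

Count array: [1, 3, 0, 0, 1, 0, 1, 1, 1]
(count[i] = number of elements equal to i)
Cumulative count: [1, 4, 4, 4, 5, 5, 6, 7, 8]
Sorted: [0, 1, 1, 1, 4, 6, 7, 8]


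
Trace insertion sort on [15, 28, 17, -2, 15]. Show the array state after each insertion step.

First element 15 is already 'sorted'
Insert 28: shifted 0 elements -> [15, 28, 17, -2, 15]
Insert 17: shifted 1 elements -> [15, 17, 28, -2, 15]
Insert -2: shifted 3 elements -> [-2, 15, 17, 28, 15]
Insert 15: shifted 2 elements -> [-2, 15, 15, 17, 28]


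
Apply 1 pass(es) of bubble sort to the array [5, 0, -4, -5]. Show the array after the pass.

After pass 1: [0, -4, -5, 5] (3 swaps)
Total swaps: 3


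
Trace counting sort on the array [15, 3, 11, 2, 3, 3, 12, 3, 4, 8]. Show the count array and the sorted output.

Count array: [0, 0, 1, 4, 1, 0, 0, 0, 1, 0, 0, 1, 1, 0, 0, 1]
(count[i] = number of elements equal to i)
Cumulative count: [0, 0, 1, 5, 6, 6, 6, 6, 7, 7, 7, 8, 9, 9, 9, 10]
Sorted: [2, 3, 3, 3, 3, 4, 8, 11, 12, 15]


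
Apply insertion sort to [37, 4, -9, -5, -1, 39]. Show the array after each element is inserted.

First element 37 is already 'sorted'
Insert 4: shifted 1 elements -> [4, 37, -9, -5, -1, 39]
Insert -9: shifted 2 elements -> [-9, 4, 37, -5, -1, 39]
Insert -5: shifted 2 elements -> [-9, -5, 4, 37, -1, 39]
Insert -1: shifted 2 elements -> [-9, -5, -1, 4, 37, 39]
Insert 39: shifted 0 elements -> [-9, -5, -1, 4, 37, 39]


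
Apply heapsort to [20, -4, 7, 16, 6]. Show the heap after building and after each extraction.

Build heap: [20, 16, 7, -4, 6]
Extract 20: [16, 6, 7, -4, 20]
Extract 16: [7, 6, -4, 16, 20]
Extract 7: [6, -4, 7, 16, 20]
Extract 6: [-4, 6, 7, 16, 20]


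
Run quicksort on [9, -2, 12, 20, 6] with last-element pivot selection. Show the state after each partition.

Partition 1: pivot=6 at index 1 -> [-2, 6, 12, 20, 9]
Partition 2: pivot=9 at index 2 -> [-2, 6, 9, 20, 12]
Partition 3: pivot=12 at index 3 -> [-2, 6, 9, 12, 20]


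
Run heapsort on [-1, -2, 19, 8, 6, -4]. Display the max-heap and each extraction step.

Build heap: [19, 8, -1, -2, 6, -4]
Extract 19: [8, 6, -1, -2, -4, 19]
Extract 8: [6, -2, -1, -4, 8, 19]
Extract 6: [-1, -2, -4, 6, 8, 19]
Extract -1: [-2, -4, -1, 6, 8, 19]
Extract -2: [-4, -2, -1, 6, 8, 19]


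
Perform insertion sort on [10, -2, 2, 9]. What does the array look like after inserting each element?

First element 10 is already 'sorted'
Insert -2: shifted 1 elements -> [-2, 10, 2, 9]
Insert 2: shifted 1 elements -> [-2, 2, 10, 9]
Insert 9: shifted 1 elements -> [-2, 2, 9, 10]


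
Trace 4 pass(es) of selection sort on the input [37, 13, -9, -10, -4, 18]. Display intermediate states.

Pass 1: Select minimum -10 at index 3, swap -> [-10, 13, -9, 37, -4, 18]
Pass 2: Select minimum -9 at index 2, swap -> [-10, -9, 13, 37, -4, 18]
Pass 3: Select minimum -4 at index 4, swap -> [-10, -9, -4, 37, 13, 18]
Pass 4: Select minimum 13 at index 4, swap -> [-10, -9, -4, 13, 37, 18]


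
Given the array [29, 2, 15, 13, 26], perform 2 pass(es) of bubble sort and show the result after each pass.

After pass 1: [2, 15, 13, 26, 29] (4 swaps)
After pass 2: [2, 13, 15, 26, 29] (1 swaps)
Total swaps: 5


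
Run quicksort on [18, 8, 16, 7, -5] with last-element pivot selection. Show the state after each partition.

Partition 1: pivot=-5 at index 0 -> [-5, 8, 16, 7, 18]
Partition 2: pivot=18 at index 4 -> [-5, 8, 16, 7, 18]
Partition 3: pivot=7 at index 1 -> [-5, 7, 16, 8, 18]
Partition 4: pivot=8 at index 2 -> [-5, 7, 8, 16, 18]


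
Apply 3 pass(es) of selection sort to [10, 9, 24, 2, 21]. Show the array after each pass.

Pass 1: Select minimum 2 at index 3, swap -> [2, 9, 24, 10, 21]
Pass 2: Select minimum 9 at index 1, swap -> [2, 9, 24, 10, 21]
Pass 3: Select minimum 10 at index 3, swap -> [2, 9, 10, 24, 21]


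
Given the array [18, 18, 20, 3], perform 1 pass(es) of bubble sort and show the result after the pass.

After pass 1: [18, 18, 3, 20] (1 swaps)
Total swaps: 1


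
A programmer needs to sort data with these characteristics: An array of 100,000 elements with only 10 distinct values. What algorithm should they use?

Best choice: 3-way quicksort or Counting sort
Reason: 3-way (Dutch national flag) partitioning groups every copy of the pivot together, so with only d=10 distinct keys quicksort finishes in O(n log d) expected time, which is effectively linear; counting sort runs in O(n + k) where k is the size of the key range (not the number of distinct values), so it is linear when the 10 values are integers drawn from a small known range


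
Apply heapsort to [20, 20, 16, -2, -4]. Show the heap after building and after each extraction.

Build heap: [20, 20, 16, -2, -4]
Extract 20: [20, -2, 16, -4, 20]
Extract 20: [16, -2, -4, 20, 20]
Extract 16: [-2, -4, 16, 20, 20]
Extract -2: [-4, -2, 16, 20, 20]


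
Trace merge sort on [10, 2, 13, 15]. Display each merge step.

Divide and conquer:
  Merge [10] + [2] -> [2, 10]
  Merge [13] + [15] -> [13, 15]
  Merge [2, 10] + [13, 15] -> [2, 10, 13, 15]


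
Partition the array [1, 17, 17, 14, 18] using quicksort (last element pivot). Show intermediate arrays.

Partition 1: pivot=18 at index 4 -> [1, 17, 17, 14, 18]
Partition 2: pivot=14 at index 1 -> [1, 14, 17, 17, 18]
Partition 3: pivot=17 at index 3 -> [1, 14, 17, 17, 18]


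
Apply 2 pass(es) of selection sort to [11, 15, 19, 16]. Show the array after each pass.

Pass 1: Select minimum 11 at index 0, swap -> [11, 15, 19, 16]
Pass 2: Select minimum 15 at index 1, swap -> [11, 15, 19, 16]


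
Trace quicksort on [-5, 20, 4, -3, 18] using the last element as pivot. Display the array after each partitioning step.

Partition 1: pivot=18 at index 3 -> [-5, 4, -3, 18, 20]
Partition 2: pivot=-3 at index 1 -> [-5, -3, 4, 18, 20]


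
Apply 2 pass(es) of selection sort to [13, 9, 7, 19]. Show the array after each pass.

Pass 1: Select minimum 7 at index 2, swap -> [7, 9, 13, 19]
Pass 2: Select minimum 9 at index 1, swap -> [7, 9, 13, 19]


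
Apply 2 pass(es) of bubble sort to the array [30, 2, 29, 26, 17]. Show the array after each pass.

After pass 1: [2, 29, 26, 17, 30] (4 swaps)
After pass 2: [2, 26, 17, 29, 30] (2 swaps)
Total swaps: 6


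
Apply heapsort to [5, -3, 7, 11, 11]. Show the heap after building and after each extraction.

Build heap: [11, 11, 7, -3, 5]
Extract 11: [11, 5, 7, -3, 11]
Extract 11: [7, 5, -3, 11, 11]
Extract 7: [5, -3, 7, 11, 11]
Extract 5: [-3, 5, 7, 11, 11]


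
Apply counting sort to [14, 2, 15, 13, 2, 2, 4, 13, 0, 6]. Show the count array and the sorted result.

Count array: [1, 0, 3, 0, 1, 0, 1, 0, 0, 0, 0, 0, 0, 2, 1, 1]
(count[i] = number of elements equal to i)
Cumulative count: [1, 1, 4, 4, 5, 5, 6, 6, 6, 6, 6, 6, 6, 8, 9, 10]
Sorted: [0, 2, 2, 2, 4, 6, 13, 13, 14, 15]


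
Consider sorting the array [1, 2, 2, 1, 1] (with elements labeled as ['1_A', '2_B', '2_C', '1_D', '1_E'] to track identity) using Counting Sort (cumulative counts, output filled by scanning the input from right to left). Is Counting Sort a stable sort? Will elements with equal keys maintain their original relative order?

Trace Counting Sort on the labeled array (the key is the number; the letter only tracks identity):
  Counts for values 0..2: [0, 3, 2]
  Cumulative counts: [0, 3, 5]
  Scan right to left: place 1_E at output index 2
  Scan right to left: place 1_D at output index 1
  Scan right to left: place 2_C at output index 4
  Scan right to left: place 2_B at output index 3
  Scan right to left: place 1_A at output index 0
  Output: [1_A, 1_D, 1_E, 2_B, 2_C]
Equal keys:
  value 1: originally 1_A, 1_D, 1_E; after sorting 1_A, 1_D, 1_E -> order preserved
  value 2: originally 2_B, 2_C; after sorting 2_B, 2_C -> order preserved
All equal keys kept their original relative order. Counting Sort is stable: scanning the input right to left with decreasing cumulative counts places later duplicates at later output positions.
Answer: Stable


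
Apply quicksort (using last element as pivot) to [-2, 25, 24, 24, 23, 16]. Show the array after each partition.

Partition 1: pivot=16 at index 1 -> [-2, 16, 24, 24, 23, 25]
Partition 2: pivot=25 at index 5 -> [-2, 16, 24, 24, 23, 25]
Partition 3: pivot=23 at index 2 -> [-2, 16, 23, 24, 24, 25]
Partition 4: pivot=24 at index 4 -> [-2, 16, 23, 24, 24, 25]


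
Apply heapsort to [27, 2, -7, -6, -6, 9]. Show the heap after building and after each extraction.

Build heap: [27, 2, 9, -6, -6, -7]
Extract 27: [9, 2, -7, -6, -6, 27]
Extract 9: [2, -6, -7, -6, 9, 27]
Extract 2: [-6, -6, -7, 2, 9, 27]
Extract -6: [-6, -7, -6, 2, 9, 27]
Extract -6: [-7, -6, -6, 2, 9, 27]


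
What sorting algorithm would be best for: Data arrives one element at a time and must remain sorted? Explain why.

Best choice: Insertion sort
Reason: Insertion sort naturally handles online/streaming input by inserting each new element into sorted position


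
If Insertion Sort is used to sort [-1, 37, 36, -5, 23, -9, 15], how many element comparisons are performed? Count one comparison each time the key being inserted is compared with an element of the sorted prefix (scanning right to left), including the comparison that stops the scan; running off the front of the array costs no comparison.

Insert 37: -1 <= 37 (stop) = 1 comparison(s) -> [-1, 37, 36, -5, 23, -9, 15]
Insert 36: 37 > 36 (shift), -1 <= 36 (stop) = 2 comparison(s) -> [-1, 36, 37, -5, 23, -9, 15]
Insert -5: 37 > -5 (shift), 36 > -5 (shift), -1 > -5 (shift), reached front = 3 comparison(s) -> [-5, -1, 36, 37, 23, -9, 15]
Insert 23: 37 > 23 (shift), 36 > 23 (shift), -1 <= 23 (stop) = 3 comparison(s) -> [-5, -1, 23, 36, 37, -9, 15]
Insert -9: 37 > -9 (shift), 36 > -9 (shift), 23 > -9 (shift), -1 > -9 (shift), -5 > -9 (shift), reached front = 5 comparison(s) -> [-9, -5, -1, 23, 36, 37, 15]
Insert 15: 37 > 15 (shift), 36 > 15 (shift), 23 > 15 (shift), -1 <= 15 (stop) = 4 comparison(s) -> [-9, -5, -1, 15, 23, 36, 37]
Total comparisons: 1 + 2 + 3 + 3 + 5 + 4 = 18


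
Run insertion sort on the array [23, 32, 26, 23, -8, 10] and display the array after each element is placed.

First element 23 is already 'sorted'
Insert 32: shifted 0 elements -> [23, 32, 26, 23, -8, 10]
Insert 26: shifted 1 elements -> [23, 26, 32, 23, -8, 10]
Insert 23: shifted 2 elements -> [23, 23, 26, 32, -8, 10]
Insert -8: shifted 4 elements -> [-8, 23, 23, 26, 32, 10]
Insert 10: shifted 4 elements -> [-8, 10, 23, 23, 26, 32]


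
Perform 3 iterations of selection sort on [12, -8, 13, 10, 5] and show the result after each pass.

Pass 1: Select minimum -8 at index 1, swap -> [-8, 12, 13, 10, 5]
Pass 2: Select minimum 5 at index 4, swap -> [-8, 5, 13, 10, 12]
Pass 3: Select minimum 10 at index 3, swap -> [-8, 5, 10, 13, 12]


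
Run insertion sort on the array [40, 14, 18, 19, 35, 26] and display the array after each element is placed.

First element 40 is already 'sorted'
Insert 14: shifted 1 elements -> [14, 40, 18, 19, 35, 26]
Insert 18: shifted 1 elements -> [14, 18, 40, 19, 35, 26]
Insert 19: shifted 1 elements -> [14, 18, 19, 40, 35, 26]
Insert 35: shifted 1 elements -> [14, 18, 19, 35, 40, 26]
Insert 26: shifted 2 elements -> [14, 18, 19, 26, 35, 40]


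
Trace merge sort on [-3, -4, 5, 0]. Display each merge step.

Divide and conquer:
  Merge [-3] + [-4] -> [-4, -3]
  Merge [5] + [0] -> [0, 5]
  Merge [-4, -3] + [0, 5] -> [-4, -3, 0, 5]
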